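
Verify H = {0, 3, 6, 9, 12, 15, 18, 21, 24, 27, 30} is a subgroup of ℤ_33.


Subgroup test for H = {0, 3, 6, 9, 12, 15, 18, 21, 24, 27, 30} in (ℤ_33, +):
(1) 0 ∈ H? Yes
(2) Closure: for all a,b ∈ H, (a+b) mod 33 ∈ H? Yes
(3) Inverses: for all a ∈ H, -a mod 33 ∈ H? Yes

Yes, H is a subgroup of ℤ_33


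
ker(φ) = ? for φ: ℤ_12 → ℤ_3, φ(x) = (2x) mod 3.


Kernel = preimage of identity
ker(φ) = {x ∈ ℤ_12 : 2x ≡ 0 (mod 3)}. Since 3 | 12, φ is well-defined. The kernel is the cyclic subgroup ⟨3⟩ of ℤ_12 (order 4), i.e. {0, 3, 6, 9}

ker(φ) = {0, 3, 6, 9}


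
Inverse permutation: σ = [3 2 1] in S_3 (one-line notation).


To find σ⁻¹, swap domain and range:
σ(1) = 3 → σ⁻¹(3) = 1
σ(2) = 2 → σ⁻¹(2) = 2
σ(3) = 1 → σ⁻¹(1) = 3

σ⁻¹ = [3 2 1]


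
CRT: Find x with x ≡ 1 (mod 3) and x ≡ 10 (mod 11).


m₁ = 3, m₂ = 11, gcd = 1, so CRT applies. M = m₁·m₂ = 33
Let M₁ = M/m₁ = 11, M₂ = M/m₂ = 3
Find y₁ ≡ M₁⁻¹ (mod m₁): 11⁻¹ ≡ 2 (mod 3)
Find y₂ ≡ M₂⁻¹ (mod m₂): 3⁻¹ ≡ 4 (mod 11)
x = a₁·M₁·y₁ + a₂·M₂·y₂ = 1·11·2 + 10·3·4 = 142
Reduce mod 33: x ≡ 10
Check: 10 mod 3 = 1 ✓, 10 mod 11 = 10 ✓

x ≡ 10 (mod 33)


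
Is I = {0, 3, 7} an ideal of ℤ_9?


Check ideal conditions for I = {0, 3, 7} in ℤ_9:
(1) I is an additive subgroup? No
(2) For r ∈ ℤ_9 and a ∈ I: r·a ∈ I? No  [counterexample: r=2, a=3, r·a mod 9 = 6 ∉ I]

No, I is not an ideal of ℤ_9


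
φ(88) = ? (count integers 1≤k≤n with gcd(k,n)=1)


Factor n: 88 = 2^3 × 11
φ(n) = n · ∏(1 - 1/p) over distinct primes p | n
φ(88) = 88 · (1 - 1/2) · (1 - 1/11) = 40

φ(88) = 40


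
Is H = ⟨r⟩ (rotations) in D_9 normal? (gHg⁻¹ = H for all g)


H = ⟨r⟩ (rotations) in D_9
The rotation subgroup ⟨r⟩ has index 2 in D_9, so it is normal

Yes, normal subgroup


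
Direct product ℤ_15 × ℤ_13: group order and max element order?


|ℤ_15 × ℤ_13| = 15 × 13 = 195
Max element order = lcm(15,13) = 195
Cyclic? Yes (gcd=1)

|ℤ_15×ℤ_13| = 195, max element order = 195


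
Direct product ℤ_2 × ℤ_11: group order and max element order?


|ℤ_2 × ℤ_11| = 2 × 11 = 22
Max element order = lcm(2,11) = 22
Cyclic? Yes (gcd=1)

|ℤ_2×ℤ_11| = 22, max element order = 22


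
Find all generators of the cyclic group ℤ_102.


g generates ℤ_n iff gcd(g,n) = 1
Prime factors of 102: 2, 3, 17
Generators are g ∈ {1,...,101} not divisible by any of these primes.
Generators: {1, 5, 7, 11, 13, 19, 23, 25, 29, 31, 35, 37, 41, 43, 47, 49, 53, 55, 59, 61, 65, 67, 71, 73, 77, 79, 83, 89, 91, 95, 97, 101}
Number of generators = φ(102) = 32

Generators of ℤ_102 = {1, 5, 7, 11, 13, 19, 23, 25, 29, 31, 35, 37, 41, 43, 47, 49, 53, 55, 59, 61, 65, 67, 71, 73, 77, 79, 83, 89, 91, 95, 97, 101}


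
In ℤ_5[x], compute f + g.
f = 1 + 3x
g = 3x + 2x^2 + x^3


Add coefficients mod 5:
x^0: 1 + 0 = 1 (mod 5)
x^1: 3 + 3 = 1 (mod 5)
x^2: 0 + 2 = 2 (mod 5)
x^3: 0 + 1 = 1 (mod 5)
Result: 1 + x + 2x^2 + x^3

f + g = 1 + x + 2x^2 + x^3


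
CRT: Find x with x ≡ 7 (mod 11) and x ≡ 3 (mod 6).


m₁ = 11, m₂ = 6, gcd = 1, so CRT applies. M = m₁·m₂ = 66
Let M₁ = M/m₁ = 6, M₂ = M/m₂ = 11
Find y₁ ≡ M₁⁻¹ (mod m₁): 6⁻¹ ≡ 2 (mod 11)
Find y₂ ≡ M₂⁻¹ (mod m₂): 11⁻¹ ≡ 5 (mod 6)
x = a₁·M₁·y₁ + a₂·M₂·y₂ = 7·6·2 + 3·11·5 = 249
Reduce mod 66: x ≡ 51
Check: 51 mod 11 = 7 ✓, 51 mod 6 = 3 ✓

x ≡ 51 (mod 66)


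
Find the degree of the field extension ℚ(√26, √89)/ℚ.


[ℚ(√26,√89):ℚ] = [ℚ(√26,√89):ℚ(√26)]·[ℚ(√26):ℚ] = 2·2 = 4

[ℚ(√26, √89)/ℚ] = 4


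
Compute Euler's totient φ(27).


φ(n) = count of k ∈ {1,...,n} with gcd(k,n)=1
Coprimes to 27: {1, 2, 4, 5, 7, 8, 10, 11, 13, 14, 16, 17, 19, 20, 22, 23, 25, 26}
Count: 18

φ(27) = 18


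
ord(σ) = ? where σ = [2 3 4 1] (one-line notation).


Cycle decomposition: (1 2 3 4)
Cycle lengths: 4
Order = lcm(4) = 4

ord(σ) = 4


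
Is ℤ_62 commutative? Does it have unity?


ℤ_62 is a commutative ring with unity 1; 62 = 2×31 is composite, so 2·31 ≡ 0 gives zero divisors (not an integral domain)
Commutative: Yes
Integral domain: No
Has unity: Yes

ℤ_62: Commutative=Yes, Unity=Yes


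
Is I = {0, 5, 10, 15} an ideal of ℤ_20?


Check ideal conditions for I = {0, 5, 10, 15} in ℤ_20:
(1) I is an additive subgroup? Yes
(2) For r ∈ ℤ_20 and a ∈ I: r·a ∈ I? Yes

Yes, I is an ideal of ℤ_20


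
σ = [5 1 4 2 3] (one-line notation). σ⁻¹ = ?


To find σ⁻¹, swap domain and range:
σ(1) = 5 → σ⁻¹(5) = 1
σ(2) = 1 → σ⁻¹(1) = 2
σ(3) = 4 → σ⁻¹(4) = 3
σ(4) = 2 → σ⁻¹(2) = 4
σ(5) = 3 → σ⁻¹(3) = 5

σ⁻¹ = [2 4 5 3 1]


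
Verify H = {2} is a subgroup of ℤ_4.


Subgroup test for H = {2} in (ℤ_4, +):
(1) 0 ∈ H? No
(2) Closure: for all a,b ∈ H, (a+b) mod 4 ∈ H? No  [counterexample: 2 + 2 = 0 ∉ H]
(3) Inverses: for all a ∈ H, -a mod 4 ∈ H? Yes

No, H is not a subgroup of ℤ_4


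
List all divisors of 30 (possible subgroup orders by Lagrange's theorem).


Lagrange's theorem: |H| divides |G|
|G| = 30
Divisors of 30: 1, 2, 3, 5, 6, 10, 15, 30

Possible subgroup orders: {1, 2, 3, 5, 6, 10, 15, 30}


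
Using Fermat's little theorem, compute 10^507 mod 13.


Fermat's little theorem: if p is prime and gcd(a,p)=1, then a^(p-1) ≡ 1 (mod p)
p = 13 is prime, gcd(10,13) = 1
Reduce exponent: 507 mod 12 = 3
So 10^507 ≡ 10^3 (mod 13)
10^3 mod 13 = 12

10^507 ≡ 12 (mod 13)


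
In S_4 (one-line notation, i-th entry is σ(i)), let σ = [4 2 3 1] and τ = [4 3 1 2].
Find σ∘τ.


σ∘τ: apply τ first, then σ
1 →τ 4 →σ 1
2 →τ 3 →σ 3
3 →τ 1 →σ 4
4 →τ 2 →σ 2

σ∘τ = [1 3 4 2]


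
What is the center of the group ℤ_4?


Z(G) = {g ∈ G | gx = xg for all x ∈ G}
ℤ_4 is abelian, so Z(G) = G

Z(ℤ_4) = ℤ_4


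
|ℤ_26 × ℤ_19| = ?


|A × B| = |A| · |B|
|ℤ_26 × ℤ_19| = 26 × 19 = 494

|ℤ_26 × ℤ_19| = 494


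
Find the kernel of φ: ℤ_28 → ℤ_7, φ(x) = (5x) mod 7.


Kernel = preimage of identity
ker(φ) = {x ∈ ℤ_28 : 5x ≡ 0 (mod 7)}. Since 7 | 28, φ is well-defined. The kernel is the cyclic subgroup ⟨7⟩ of ℤ_28 (order 4), i.e. {0, 7, 14, 21}

ker(φ) = {0, 7, 14, 21}


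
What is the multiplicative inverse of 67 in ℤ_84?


Use the extended Euclidean algorithm to write 1 = 67·s + 84·t; then s mod 84 is the inverse.
Euclidean algorithm:
  67 = 0·84 + 67
  84 = 1·67 + 17
  67 = 3·17 + 16
  17 = 1·16 + 1
  16 = 16·1 + 0
gcd(67,84) = 1
Back-substitution gives: 67·(-5) + 84·(4) = 1
So 67⁻¹ ≡ -5 ≡ 79 (mod 84)
Check: 67 × 79 = 5293 ≡ 1 (mod 84) ✓

67⁻¹ ≡ 79 (mod 84)


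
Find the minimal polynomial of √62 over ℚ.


√62 satisfies x² - 62 = 0, irreducible over ℚ since 62 is squarefree

Minimal polynomial: x² - 62


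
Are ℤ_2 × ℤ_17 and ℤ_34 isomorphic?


Comparing ℤ_2 × ℤ_17 and ℤ_34:
gcd(2,17) = 1, so ℤ_2 × ℤ_17 ≅ ℤ_34 (CRT)

Yes, ℤ_2 × ℤ_17 ≅ ℤ_34


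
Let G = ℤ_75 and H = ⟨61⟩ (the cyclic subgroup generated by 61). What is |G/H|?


|⟨61⟩| = n / gcd(61, 75) = 75 / 1 = 75
H is normal (ℤ_75 is abelian).
|G/H| = |G| / |H| = 75 / 75 = 1

|G/H| = 1


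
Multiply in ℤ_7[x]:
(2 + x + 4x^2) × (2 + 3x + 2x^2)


Expand and collect like terms; reduce coefficients mod 7:
x^0: 2·2 = 4 ≡ 4 (mod 7)
x^1: 2·3 + 1·2 = 8 ≡ 1 (mod 7)
x^2: 2·2 + 1·3 + 4·2 = 15 ≡ 1 (mod 7)
x^3: 1·2 + 4·3 = 14 ≡ 0 (mod 7)
x^4: 4·2 = 8 ≡ 1 (mod 7)
Result: 4 + x + x^2 + x^4

f · g = 4 + x + x^2 + x^4


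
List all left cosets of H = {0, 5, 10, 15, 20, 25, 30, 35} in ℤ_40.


H = {0, 5, 10, 15, 20, 25, 30, 35}, |H| = 8
Number of cosets = |G|/|H| = 40/8 = 5
0 + H = {0, 5, 10, 15, 20, 25, 30, 35}
1 + H = {1, 6, 11, 16, 21, 26, 31, 36}
2 + H = {2, 7, 12, 17, 22, 27, 32, 37}
3 + H = {3, 8, 13, 18, 23, 28, 33, 38}
4 + H = {4, 9, 14, 19, 24, 29, 34, 39}

Cosets: 0+H={0,5,10,15,20,25,30,35}; 1+H={1,6,11,16,21,26,31,36}; 2+H={2,7,12,17,22,27,32,37}; 3+H={3,8,13,18,23,28,33,38}; 4+H={4,9,14,19,24,29,34,39}


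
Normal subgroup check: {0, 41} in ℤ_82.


H = {0, 41} in ℤ_82
ℤ_82 is abelian; every subgroup of an abelian group is normal

Yes, normal subgroup


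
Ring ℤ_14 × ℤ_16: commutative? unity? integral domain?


Direct product ring; commutative with unity (1,1); but (1,0)·(0,1) = (0,0) gives zero divisors, so not an integral domain
Commutative: Yes
Integral domain: No
Has unity: Yes

ℤ_14 × ℤ_16: Commutative=Yes, Unity=Yes


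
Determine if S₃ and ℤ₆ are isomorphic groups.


Comparing S₃ and ℤ₆:
S₃ is non-abelian, ℤ₆ is abelian

No, S₃ ≇ ℤ₆


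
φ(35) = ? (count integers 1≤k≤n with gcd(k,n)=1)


Factor n: 35 = 5 × 7
φ(n) = n · ∏(1 - 1/p) over distinct primes p | n
φ(35) = 35 · (1 - 1/5) · (1 - 1/7) = 24

φ(35) = 24


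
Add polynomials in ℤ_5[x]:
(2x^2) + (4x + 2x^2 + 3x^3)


Add coefficients mod 5:
x^0: 0 + 0 = 0 (mod 5)
x^1: 0 + 4 = 4 (mod 5)
x^2: 2 + 2 = 4 (mod 5)
x^3: 0 + 3 = 3 (mod 5)
Result: 4x + 4x^2 + 3x^3

f + g = 4x + 4x^2 + 3x^3


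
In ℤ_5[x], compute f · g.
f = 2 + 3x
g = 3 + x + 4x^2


Expand and collect like terms; reduce coefficients mod 5:
x^0: 2·3 = 6 ≡ 1 (mod 5)
x^1: 2·1 + 3·3 = 11 ≡ 1 (mod 5)
x^2: 2·4 + 3·1 = 11 ≡ 1 (mod 5)
x^3: 3·4 = 12 ≡ 2 (mod 5)
Result: 1 + x + x^2 + 2x^3

f · g = 1 + x + x^2 + 2x^3


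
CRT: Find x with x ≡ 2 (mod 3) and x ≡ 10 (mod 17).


m₁ = 3, m₂ = 17, gcd = 1, so CRT applies. M = m₁·m₂ = 51
Let M₁ = M/m₁ = 17, M₂ = M/m₂ = 3
Find y₁ ≡ M₁⁻¹ (mod m₁): 17⁻¹ ≡ 2 (mod 3)
Find y₂ ≡ M₂⁻¹ (mod m₂): 3⁻¹ ≡ 6 (mod 17)
x = a₁·M₁·y₁ + a₂·M₂·y₂ = 2·17·2 + 10·3·6 = 248
Reduce mod 51: x ≡ 44
Check: 44 mod 3 = 2 ✓, 44 mod 17 = 10 ✓

x ≡ 44 (mod 51)


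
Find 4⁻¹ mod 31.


Use the extended Euclidean algorithm to write 1 = 4·s + 31·t; then s mod 31 is the inverse.
Euclidean algorithm:
  4 = 0·31 + 4
  31 = 7·4 + 3
  4 = 1·3 + 1
  3 = 3·1 + 0
gcd(4,31) = 1
Back-substitution gives: 4·(8) + 31·(-1) = 1
So 4⁻¹ ≡ 8 ≡ 8 (mod 31)
Check: 4 × 8 = 32 ≡ 1 (mod 31) ✓

4⁻¹ ≡ 8 (mod 31)


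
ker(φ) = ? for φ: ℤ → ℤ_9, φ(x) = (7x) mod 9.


Kernel = preimage of identity
ker(φ) = {x ∈ ℤ : 7x ≡ 0 (mod 9)}. gcd(7,9) = 1, so 7x ≡ 0 (mod 9) ⟺ x ≡ 0 (mod 9/1 = 9). Hence ker(φ) = 9ℤ

ker(φ) = 9ℤ


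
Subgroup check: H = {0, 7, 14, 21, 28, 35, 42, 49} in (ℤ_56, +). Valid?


Subgroup test for H = {0, 7, 14, 21, 28, 35, 42, 49} in (ℤ_56, +):
(1) 0 ∈ H? Yes
(2) Closure: for all a,b ∈ H, (a+b) mod 56 ∈ H? Yes
(3) Inverses: for all a ∈ H, -a mod 56 ∈ H? Yes

Yes, H is a subgroup of ℤ_56


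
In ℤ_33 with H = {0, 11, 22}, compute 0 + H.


0 + H = {0 + h (mod 33) : h ∈ H}
0+0=0, 0+11=11, 0+22=22

0 + H = {0, 11, 22}


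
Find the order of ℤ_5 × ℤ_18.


|A × B| = |A| · |B|
|ℤ_5 × ℤ_18| = 5 × 18 = 90

|ℤ_5 × ℤ_18| = 90


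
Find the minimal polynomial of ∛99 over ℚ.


∛99 satisfies x³ - 99 = 0, irreducible over ℚ (no rational root; 99 is not a perfect cube)

Minimal polynomial: x³ - 99


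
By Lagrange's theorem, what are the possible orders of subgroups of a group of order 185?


Lagrange's theorem: |H| divides |G|
|G| = 185
Divisors of 185: 1, 5, 37, 185

Possible subgroup orders: {1, 5, 37, 185}


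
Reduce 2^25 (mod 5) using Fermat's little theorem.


Fermat's little theorem: if p is prime and gcd(a,p)=1, then a^(p-1) ≡ 1 (mod p)
p = 5 is prime, gcd(2,5) = 1
Reduce exponent: 25 mod 4 = 1
So 2^25 ≡ 2^1 (mod 5)
2^1 mod 5 = 2

2^25 ≡ 2 (mod 5)


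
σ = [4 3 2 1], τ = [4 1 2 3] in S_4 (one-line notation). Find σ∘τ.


σ∘τ: apply τ first, then σ
1 →τ 4 →σ 1
2 →τ 1 →σ 4
3 →τ 2 →σ 3
4 →τ 3 →σ 2

σ∘τ = [1 4 3 2]


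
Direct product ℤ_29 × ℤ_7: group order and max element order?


|ℤ_29 × ℤ_7| = 29 × 7 = 203
Max element order = lcm(29,7) = 203
Cyclic? Yes (gcd=1)

|ℤ_29×ℤ_7| = 203, max element order = 203


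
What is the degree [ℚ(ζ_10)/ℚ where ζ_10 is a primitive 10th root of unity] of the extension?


[ℚ(ζ_n):ℚ] = deg Φ_n(x) = φ(n). Here φ(10) = 4

[ℚ(ζ_10)/ℚ where ζ_10 is a primitive 10th root of unity] = 4


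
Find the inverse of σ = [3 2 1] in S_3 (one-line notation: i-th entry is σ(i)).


To find σ⁻¹, swap domain and range:
σ(1) = 3 → σ⁻¹(3) = 1
σ(2) = 2 → σ⁻¹(2) = 2
σ(3) = 1 → σ⁻¹(1) = 3

σ⁻¹ = [3 2 1]


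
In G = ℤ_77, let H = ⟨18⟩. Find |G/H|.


|⟨18⟩| = n / gcd(18, 77) = 77 / 1 = 77
H is normal (ℤ_77 is abelian).
|G/H| = |G| / |H| = 77 / 77 = 1

|G/H| = 1


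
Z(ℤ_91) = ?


Z(G) = {g ∈ G | gx = xg for all x ∈ G}
ℤ_91 is abelian, so Z(G) = G

Z(ℤ_91) = ℤ_91


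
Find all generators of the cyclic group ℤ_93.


g generates ℤ_n iff gcd(g,n) = 1
Prime factors of 93: 3, 31
Generators are g ∈ {1,...,92} not divisible by any of these primes.
Generators: {1, 2, 4, 5, 7, 8, 10, 11, 13, 14, 16, 17, 19, 20, 22, 23, 25, 26, 28, 29, 32, 34, 35, 37, 38, 40, 41, 43, 44, 46, 47, 49, 50, 52, 53, 55, 56, 58, 59, 61, 64, 65, 67, 68, 70, 71, 73, 74, 76, 77, 79, 80, 82, 83, 85, 86, 88, 89, 91, 92}
Number of generators = φ(93) = 60

Generators of ℤ_93 = {1, 2, 4, 5, 7, 8, 10, 11, 13, 14, 16, 17, 19, 20, 22, 23, 25, 26, 28, 29, 32, 34, 35, 37, 38, 40, 41, 43, 44, 46, 47, 49, 50, 52, 53, 55, 56, 58, 59, 61, 64, 65, 67, 68, 70, 71, 73, 74, 76, 77, 79, 80, 82, 83, 85, 86, 88, 89, 91, 92}


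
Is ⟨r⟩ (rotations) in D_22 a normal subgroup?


H = ⟨r⟩ (rotations) in D_22
The rotation subgroup ⟨r⟩ has index 2 in D_22, so it is normal

Yes, normal subgroup


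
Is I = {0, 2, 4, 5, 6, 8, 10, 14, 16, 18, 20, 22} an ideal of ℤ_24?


Check ideal conditions for I = {0, 2, 4, 5, 6, 8, 10, 14, 16, 18, 20, 22} in ℤ_24:
(1) I is an additive subgroup? No
(2) For r ∈ ℤ_24 and a ∈ I: r·a ∈ I? No  [counterexample: r=2, a=6, r·a mod 24 = 12 ∉ I]

No, I is not an ideal of ℤ_24


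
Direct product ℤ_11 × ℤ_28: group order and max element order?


|ℤ_11 × ℤ_28| = 11 × 28 = 308
Max element order = lcm(11,28) = 308
Cyclic? Yes (gcd=1)

|ℤ_11×ℤ_28| = 308, max element order = 308


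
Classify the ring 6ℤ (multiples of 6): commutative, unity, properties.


6ℤ is a commutative ring under +,× but has no multiplicative identity (1 ∉ 6ℤ); it has no zero divisors, but without unity it is not an integral domain
Commutative: Yes
Integral domain: No
Has unity: No

6ℤ (multiples of 6): Commutative=Yes, Unity=No


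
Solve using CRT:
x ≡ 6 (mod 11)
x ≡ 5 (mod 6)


m₁ = 11, m₂ = 6, gcd = 1, so CRT applies. M = m₁·m₂ = 66
Let M₁ = M/m₁ = 6, M₂ = M/m₂ = 11
Find y₁ ≡ M₁⁻¹ (mod m₁): 6⁻¹ ≡ 2 (mod 11)
Find y₂ ≡ M₂⁻¹ (mod m₂): 11⁻¹ ≡ 5 (mod 6)
x = a₁·M₁·y₁ + a₂·M₂·y₂ = 6·6·2 + 5·11·5 = 347
Reduce mod 66: x ≡ 17
Check: 17 mod 11 = 6 ✓, 17 mod 6 = 5 ✓

x ≡ 17 (mod 66)


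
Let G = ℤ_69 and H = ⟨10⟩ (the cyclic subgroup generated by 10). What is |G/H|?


|⟨10⟩| = n / gcd(10, 69) = 69 / 1 = 69
H is normal (ℤ_69 is abelian).
|G/H| = |G| / |H| = 69 / 69 = 1

|G/H| = 1


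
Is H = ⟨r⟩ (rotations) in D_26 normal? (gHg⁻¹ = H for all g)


H = ⟨r⟩ (rotations) in D_26
The rotation subgroup ⟨r⟩ has index 2 in D_26, so it is normal

Yes, normal subgroup


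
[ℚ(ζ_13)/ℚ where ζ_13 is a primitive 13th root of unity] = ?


[ℚ(ζ_n):ℚ] = deg Φ_n(x) = φ(n). Here φ(13) = 12

[ℚ(ζ_13)/ℚ where ζ_13 is a primitive 13th root of unity] = 12


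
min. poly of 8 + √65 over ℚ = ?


Let α = 8 + √65. Then α - 8 = √65, so (α - 8)² = 65, giving α² - 16α - 1 = 0. Degree 2 and α ∉ ℚ, so this is the minimal polynomial.

Minimal polynomial: x² - 16x - 1


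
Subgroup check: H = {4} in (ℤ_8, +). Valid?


Subgroup test for H = {4} in (ℤ_8, +):
(1) 0 ∈ H? No
(2) Closure: for all a,b ∈ H, (a+b) mod 8 ∈ H? No  [counterexample: 4 + 4 = 0 ∉ H]
(3) Inverses: for all a ∈ H, -a mod 8 ∈ H? Yes

No, H is not a subgroup of ℤ_8


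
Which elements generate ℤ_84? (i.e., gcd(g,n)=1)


g generates ℤ_n iff gcd(g,n) = 1
Prime factors of 84: 2, 3, 7
Generators are g ∈ {1,...,83} not divisible by any of these primes.
Generators: {1, 5, 11, 13, 17, 19, 23, 25, 29, 31, 37, 41, 43, 47, 53, 55, 59, 61, 65, 67, 71, 73, 79, 83}
Number of generators = φ(84) = 24

Generators of ℤ_84 = {1, 5, 11, 13, 17, 19, 23, 25, 29, 31, 37, 41, 43, 47, 53, 55, 59, 61, 65, 67, 71, 73, 79, 83}


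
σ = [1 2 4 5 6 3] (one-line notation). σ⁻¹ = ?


To find σ⁻¹, swap domain and range:
σ(1) = 1 → σ⁻¹(1) = 1
σ(2) = 2 → σ⁻¹(2) = 2
σ(3) = 4 → σ⁻¹(4) = 3
σ(4) = 5 → σ⁻¹(5) = 4
σ(5) = 6 → σ⁻¹(6) = 5
σ(6) = 3 → σ⁻¹(3) = 6

σ⁻¹ = [1 2 6 3 4 5]


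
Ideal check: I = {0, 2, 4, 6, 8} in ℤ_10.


Check ideal conditions for I = {0, 2, 4, 6, 8} in ℤ_10:
(1) I is an additive subgroup? Yes
(2) For r ∈ ℤ_10 and a ∈ I: r·a ∈ I? Yes

Yes, I is an ideal of ℤ_10


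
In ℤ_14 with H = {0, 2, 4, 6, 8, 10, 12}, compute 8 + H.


8 + H = {8 + h (mod 14) : h ∈ H}
8+0=8, 8+2=10, 8+4=12, 8+6=0, 8+8=2, 8+10=4, 8+12=6
8 + H = {0, 2, 4, 6, 8, 10, 12} = 0 + H

8 + H = {0, 2, 4, 6, 8, 10, 12}


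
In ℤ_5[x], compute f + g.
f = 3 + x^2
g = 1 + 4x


Add coefficients mod 5:
x^0: 3 + 1 = 4 (mod 5)
x^1: 0 + 4 = 4 (mod 5)
x^2: 1 + 0 = 1 (mod 5)
Result: 4 + 4x + x^2

f + g = 4 + 4x + x^2


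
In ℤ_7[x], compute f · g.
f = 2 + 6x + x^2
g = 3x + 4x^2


Expand and collect like terms; reduce coefficients mod 7:
x^0: 2·0 = 0 ≡ 0 (mod 7)
x^1: 2·3 + 6·0 = 6 ≡ 6 (mod 7)
x^2: 2·4 + 6·3 + 1·0 = 26 ≡ 5 (mod 7)
x^3: 6·4 + 1·3 = 27 ≡ 6 (mod 7)
x^4: 1·4 = 4 ≡ 4 (mod 7)
Result: 6x + 5x^2 + 6x^3 + 4x^4

f · g = 6x + 5x^2 + 6x^3 + 4x^4


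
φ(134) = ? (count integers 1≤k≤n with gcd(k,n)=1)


Factor n: 134 = 2 × 67
φ(n) = n · ∏(1 - 1/p) over distinct primes p | n
φ(134) = 134 · (1 - 1/2) · (1 - 1/67) = 66

φ(134) = 66


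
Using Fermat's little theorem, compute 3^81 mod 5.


Fermat's little theorem: if p is prime and gcd(a,p)=1, then a^(p-1) ≡ 1 (mod p)
p = 5 is prime, gcd(3,5) = 1
Reduce exponent: 81 mod 4 = 1
So 3^81 ≡ 3^1 (mod 5)
3^1 mod 5 = 3

3^81 ≡ 3 (mod 5)


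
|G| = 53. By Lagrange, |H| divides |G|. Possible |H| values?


Lagrange's theorem: |H| divides |G|
|G| = 53
Divisors of 53: 1, 53

Possible subgroup orders: {1, 53}


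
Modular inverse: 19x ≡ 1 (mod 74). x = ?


Use the extended Euclidean algorithm to write 1 = 19·s + 74·t; then s mod 74 is the inverse.
Euclidean algorithm:
  19 = 0·74 + 19
  74 = 3·19 + 17
  19 = 1·17 + 2
  17 = 8·2 + 1
  2 = 2·1 + 0
gcd(19,74) = 1
Back-substitution gives: 19·(-35) + 74·(9) = 1
So 19⁻¹ ≡ -35 ≡ 39 (mod 74)
Check: 19 × 39 = 741 ≡ 1 (mod 74) ✓

19⁻¹ ≡ 39 (mod 74)


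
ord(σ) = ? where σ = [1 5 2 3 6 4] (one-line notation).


Cycle decomposition: (2 5 6 4 3)
Cycle lengths: 5
Order = lcm(5) = 5

ord(σ) = 5


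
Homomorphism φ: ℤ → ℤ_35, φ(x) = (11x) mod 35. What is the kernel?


Kernel = preimage of identity
ker(φ) = {x ∈ ℤ : 11x ≡ 0 (mod 35)}. gcd(11,35) = 1, so 11x ≡ 0 (mod 35) ⟺ x ≡ 0 (mod 35/1 = 35). Hence ker(φ) = 35ℤ

ker(φ) = 35ℤ


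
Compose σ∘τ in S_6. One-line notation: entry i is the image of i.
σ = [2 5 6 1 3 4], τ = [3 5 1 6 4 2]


σ∘τ: apply τ first, then σ
1 →τ 3 →σ 6
2 →τ 5 →σ 3
3 →τ 1 →σ 2
4 →τ 6 →σ 4
5 →τ 4 →σ 1
6 →τ 2 →σ 5

σ∘τ = [6 3 2 4 1 5]


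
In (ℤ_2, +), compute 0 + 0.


Operation: addition mod 2
0 + 0 = (a + b) mod 2 with a = 0, b = 0

0 + 0 = 0


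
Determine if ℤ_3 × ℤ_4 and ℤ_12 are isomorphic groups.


Comparing ℤ_3 × ℤ_4 and ℤ_12:
gcd(3,4) = 1, so ℤ_3 × ℤ_4 ≅ ℤ_12 (CRT)

Yes, ℤ_3 × ℤ_4 ≅ ℤ_12


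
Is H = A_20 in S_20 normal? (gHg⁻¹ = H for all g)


H = A_20 in S_20
A_20 has index 2 in S_20, and every subgroup of index 2 is normal

Yes, normal subgroup


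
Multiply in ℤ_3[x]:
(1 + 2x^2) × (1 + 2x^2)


Expand and collect like terms; reduce coefficients mod 3:
x^0: 1·1 = 1 ≡ 1 (mod 3)
x^1: 1·0 + 0·1 = 0 ≡ 0 (mod 3)
x^2: 1·2 + 0·0 + 2·1 = 4 ≡ 1 (mod 3)
x^3: 0·2 + 2·0 = 0 ≡ 0 (mod 3)
x^4: 2·2 = 4 ≡ 1 (mod 3)
Result: 1 + x^2 + x^4

f · g = 1 + x^2 + x^4


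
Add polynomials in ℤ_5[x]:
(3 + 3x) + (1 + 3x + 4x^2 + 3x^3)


Add coefficients mod 5:
x^0: 3 + 1 = 4 (mod 5)
x^1: 3 + 3 = 1 (mod 5)
x^2: 0 + 4 = 4 (mod 5)
x^3: 0 + 3 = 3 (mod 5)
Result: 4 + x + 4x^2 + 3x^3

f + g = 4 + x + 4x^2 + 3x^3


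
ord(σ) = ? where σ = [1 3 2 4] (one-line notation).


Cycle decomposition: (2 3)
Cycle lengths: 2
Order = lcm(2) = 2

ord(σ) = 2


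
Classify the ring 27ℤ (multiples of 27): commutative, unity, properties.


27ℤ is a commutative ring under +,× but has no multiplicative identity (1 ∉ 27ℤ); it has no zero divisors, but without unity it is not an integral domain
Commutative: Yes
Integral domain: No
Has unity: No

27ℤ (multiples of 27): Commutative=Yes, Unity=No


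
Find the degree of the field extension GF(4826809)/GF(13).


GF(4826809) = GF(13^6), so the extension degree is 6

[GF(4826809)/GF(13)] = 6


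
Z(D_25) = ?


Z(G) = {g ∈ G | gx = xg for all x ∈ G}
For odd n, Z(D_n) = {e}: no nontrivial rotation commutes with all reflections

Z(D_25) = {e}


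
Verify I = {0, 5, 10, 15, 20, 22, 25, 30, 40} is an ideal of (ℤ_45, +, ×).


Check ideal conditions for I = {0, 5, 10, 15, 20, 22, 25, 30, 40} in ℤ_45:
(1) I is an additive subgroup? No
(2) For r ∈ ℤ_45 and a ∈ I: r·a ∈ I? No  [counterexample: r=2, a=22, r·a mod 45 = 44 ∉ I]

No, I is not an ideal of ℤ_45


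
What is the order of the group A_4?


|A_n| = n!/2 (even permutations)
|A_4| = 4!/2 = 24/2 = 12

|A_4| = 12


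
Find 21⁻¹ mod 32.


Use the extended Euclidean algorithm to write 1 = 21·s + 32·t; then s mod 32 is the inverse.
Euclidean algorithm:
  21 = 0·32 + 21
  32 = 1·21 + 11
  21 = 1·11 + 10
  11 = 1·10 + 1
  10 = 10·1 + 0
gcd(21,32) = 1
Back-substitution gives: 21·(-3) + 32·(2) = 1
So 21⁻¹ ≡ -3 ≡ 29 (mod 32)
Check: 21 × 29 = 609 ≡ 1 (mod 32) ✓

21⁻¹ ≡ 29 (mod 32)


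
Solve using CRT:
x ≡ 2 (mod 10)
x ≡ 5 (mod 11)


m₁ = 10, m₂ = 11, gcd = 1, so CRT applies. M = m₁·m₂ = 110
Let M₁ = M/m₁ = 11, M₂ = M/m₂ = 10
Find y₁ ≡ M₁⁻¹ (mod m₁): 11⁻¹ ≡ 1 (mod 10)
Find y₂ ≡ M₂⁻¹ (mod m₂): 10⁻¹ ≡ 10 (mod 11)
x = a₁·M₁·y₁ + a₂·M₂·y₂ = 2·11·1 + 5·10·10 = 522
Reduce mod 110: x ≡ 82
Check: 82 mod 10 = 2 ✓, 82 mod 11 = 5 ✓

x ≡ 82 (mod 110)


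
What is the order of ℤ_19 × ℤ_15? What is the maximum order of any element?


|ℤ_19 × ℤ_15| = 19 × 15 = 285
Max element order = lcm(19,15) = 285
Cyclic? Yes (gcd=1)

|ℤ_19×ℤ_15| = 285, max element order = 285


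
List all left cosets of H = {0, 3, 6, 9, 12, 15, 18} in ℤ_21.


H = {0, 3, 6, 9, 12, 15, 18}, |H| = 7
Number of cosets = |G|/|H| = 21/7 = 3
0 + H = {0, 3, 6, 9, 12, 15, 18}
1 + H = {1, 4, 7, 10, 13, 16, 19}
2 + H = {2, 5, 8, 11, 14, 17, 20}

Cosets: 0+H={0,3,6,9,12,15,18}; 1+H={1,4,7,10,13,16,19}; 2+H={2,5,8,11,14,17,20}


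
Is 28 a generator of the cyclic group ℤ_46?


g generates ℤ_n iff gcd(g, n) = 1
gcd(28, 46) = 2
Since gcd = 2 ≠ 1, ⟨28⟩ has order 23 < 46, so 28 is not a generator.

No, 28 does not generate ℤ_46


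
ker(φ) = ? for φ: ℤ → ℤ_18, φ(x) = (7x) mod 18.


Kernel = preimage of identity
ker(φ) = {x ∈ ℤ : 7x ≡ 0 (mod 18)}. gcd(7,18) = 1, so 7x ≡ 0 (mod 18) ⟺ x ≡ 0 (mod 18/1 = 18). Hence ker(φ) = 18ℤ

ker(φ) = 18ℤ


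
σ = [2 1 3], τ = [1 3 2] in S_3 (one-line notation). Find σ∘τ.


σ∘τ: apply τ first, then σ
1 →τ 1 →σ 2
2 →τ 3 →σ 3
3 →τ 2 →σ 1

σ∘τ = [2 3 1]


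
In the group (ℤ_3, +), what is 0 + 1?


Operation: addition mod 3
0 + 1 = (a + b) mod 3 with a = 0, b = 1

0 + 1 = 1


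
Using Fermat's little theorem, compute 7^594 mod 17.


Fermat's little theorem: if p is prime and gcd(a,p)=1, then a^(p-1) ≡ 1 (mod p)
p = 17 is prime, gcd(7,17) = 1
Reduce exponent: 594 mod 16 = 2
So 7^594 ≡ 7^2 (mod 17)
7^2 mod 17 = 15

7^594 ≡ 15 (mod 17)


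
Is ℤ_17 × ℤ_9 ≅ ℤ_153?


Comparing ℤ_17 × ℤ_9 and ℤ_153:
gcd(17,9) = 1, so ℤ_17 × ℤ_9 ≅ ℤ_153 (CRT)

Yes, ℤ_17 × ℤ_9 ≅ ℤ_153


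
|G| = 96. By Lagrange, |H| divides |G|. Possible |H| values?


Lagrange's theorem: |H| divides |G|
|G| = 96
Divisors of 96: 1, 2, 3, 4, 6, 8, 12, 16, 24, 32, 48, 96

Possible subgroup orders: {1, 2, 3, 4, 6, 8, 12, 16, 24, 32, 48, 96}


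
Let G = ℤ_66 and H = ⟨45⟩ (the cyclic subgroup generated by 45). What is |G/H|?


|⟨45⟩| = n / gcd(45, 66) = 66 / 3 = 22
H is normal (ℤ_66 is abelian).
|G/H| = |G| / |H| = 66 / 22 = 3

|G/H| = 3


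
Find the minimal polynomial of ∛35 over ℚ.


∛35 satisfies x³ - 35 = 0, irreducible over ℚ (no rational root; 35 is not a perfect cube)

Minimal polynomial: x³ - 35


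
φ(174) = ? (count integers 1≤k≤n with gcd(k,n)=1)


Factor n: 174 = 2 × 3 × 29
φ(n) = n · ∏(1 - 1/p) over distinct primes p | n
φ(174) = 174 · (1 - 1/2) · (1 - 1/3) · (1 - 1/29) = 56

φ(174) = 56


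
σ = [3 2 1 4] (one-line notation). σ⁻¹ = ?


To find σ⁻¹, swap domain and range:
σ(1) = 3 → σ⁻¹(3) = 1
σ(2) = 2 → σ⁻¹(2) = 2
σ(3) = 1 → σ⁻¹(1) = 3
σ(4) = 4 → σ⁻¹(4) = 4

σ⁻¹ = [3 2 1 4]


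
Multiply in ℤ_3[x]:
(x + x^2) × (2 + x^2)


Expand and collect like terms; reduce coefficients mod 3:
x^0: 0·2 = 0 ≡ 0 (mod 3)
x^1: 0·0 + 1·2 = 2 ≡ 2 (mod 3)
x^2: 0·1 + 1·0 + 1·2 = 2 ≡ 2 (mod 3)
x^3: 1·1 + 1·0 = 1 ≡ 1 (mod 3)
x^4: 1·1 = 1 ≡ 1 (mod 3)
Result: 2x + 2x^2 + x^3 + x^4

f · g = 2x + 2x^2 + x^3 + x^4


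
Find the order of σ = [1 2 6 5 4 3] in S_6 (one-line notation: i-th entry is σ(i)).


Cycle decomposition: (3 6) (4 5)
Cycle lengths: 2, 2
Order = lcm(2, 2) = 2

ord(σ) = 2


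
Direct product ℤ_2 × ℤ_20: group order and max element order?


|ℤ_2 × ℤ_20| = 2 × 20 = 40
Max element order = lcm(2,20) = 20
Cyclic? No (gcd=2)

|ℤ_2×ℤ_20| = 40, max element order = 20


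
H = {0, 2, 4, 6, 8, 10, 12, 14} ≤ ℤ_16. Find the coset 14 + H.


14 + H = {14 + h (mod 16) : h ∈ H}
14+0=14, 14+2=0, 14+4=2, 14+6=4, 14+8=6, 14+10=8, 14+12=10, 14+14=12
14 + H = {0, 2, 4, 6, 8, 10, 12, 14} = 0 + H

14 + H = {0, 2, 4, 6, 8, 10, 12, 14}


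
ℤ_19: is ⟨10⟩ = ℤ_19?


g generates ℤ_n iff gcd(g, n) = 1
gcd(10, 19) = 1
Since gcd = 1, 10 is a generator.

Yes, 10 generates ℤ_19


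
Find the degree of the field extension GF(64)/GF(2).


GF(64) = GF(2^6), so the extension degree is 6

[GF(64)/GF(2)] = 6


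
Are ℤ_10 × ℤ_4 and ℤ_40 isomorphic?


Comparing ℤ_10 × ℤ_4 and ℤ_40:
gcd(10,4) = 2 ≠ 1. Max element order in ℤ_10×ℤ_4 is lcm(10,4) = 20 < 40, so it has no element of order 40

No, ℤ_10 × ℤ_4 ≇ ℤ_40


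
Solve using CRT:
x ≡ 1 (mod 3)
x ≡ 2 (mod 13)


m₁ = 3, m₂ = 13, gcd = 1, so CRT applies. M = m₁·m₂ = 39
Let M₁ = M/m₁ = 13, M₂ = M/m₂ = 3
Find y₁ ≡ M₁⁻¹ (mod m₁): 13⁻¹ ≡ 1 (mod 3)
Find y₂ ≡ M₂⁻¹ (mod m₂): 3⁻¹ ≡ 9 (mod 13)
x = a₁·M₁·y₁ + a₂·M₂·y₂ = 1·13·1 + 2·3·9 = 67
Reduce mod 39: x ≡ 28
Check: 28 mod 3 = 1 ✓, 28 mod 13 = 2 ✓

x ≡ 28 (mod 39)


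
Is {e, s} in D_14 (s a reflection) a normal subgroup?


H = {e, s} in D_14 (s a reflection)
r·s·r⁻¹ = sr⁻² ≠ s for n ≥ 3, so {e, s} is not closed under conjugation

No, not a normal subgroup


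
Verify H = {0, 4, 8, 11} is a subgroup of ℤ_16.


Subgroup test for H = {0, 4, 8, 11} in (ℤ_16, +):
(1) 0 ∈ H? Yes
(2) Closure: for all a,b ∈ H, (a+b) mod 16 ∈ H? No  [counterexample: 4 + 8 = 12 ∉ H]
(3) Inverses: for all a ∈ H, -a mod 16 ∈ H? No

No, H is not a subgroup of ℤ_16


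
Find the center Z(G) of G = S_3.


Z(G) = {g ∈ G | gx = xg for all x ∈ G}
S_n is non-abelian for n ≥ 3; Z(S_3) is trivial

Z(S_3) = {e}


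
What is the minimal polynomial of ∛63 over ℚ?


∛63 satisfies x³ - 63 = 0, irreducible over ℚ (no rational root; 63 is not a perfect cube)

Minimal polynomial: x³ - 63


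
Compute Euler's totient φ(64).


Factor n: 64 = 2^6
φ(n) = n · ∏(1 - 1/p) over distinct primes p | n
φ(64) = 64 · (1 - 1/2) = 32

φ(64) = 32


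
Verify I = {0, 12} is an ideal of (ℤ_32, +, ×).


Check ideal conditions for I = {0, 12} in ℤ_32:
(1) I is an additive subgroup? No
(2) For r ∈ ℤ_32 and a ∈ I: r·a ∈ I? No  [counterexample: r=2, a=12, r·a mod 32 = 24 ∉ I]

No, I is not an ideal of ℤ_32


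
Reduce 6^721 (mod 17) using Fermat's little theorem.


Fermat's little theorem: if p is prime and gcd(a,p)=1, then a^(p-1) ≡ 1 (mod p)
p = 17 is prime, gcd(6,17) = 1
Reduce exponent: 721 mod 16 = 1
So 6^721 ≡ 6^1 (mod 17)
6^1 mod 17 = 6

6^721 ≡ 6 (mod 17)


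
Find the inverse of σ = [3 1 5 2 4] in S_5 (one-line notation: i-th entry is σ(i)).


To find σ⁻¹, swap domain and range:
σ(1) = 3 → σ⁻¹(3) = 1
σ(2) = 1 → σ⁻¹(1) = 2
σ(3) = 5 → σ⁻¹(5) = 3
σ(4) = 2 → σ⁻¹(2) = 4
σ(5) = 4 → σ⁻¹(4) = 5

σ⁻¹ = [2 4 1 5 3]


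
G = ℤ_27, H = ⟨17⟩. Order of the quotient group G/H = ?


|⟨17⟩| = n / gcd(17, 27) = 27 / 1 = 27
H is normal (ℤ_27 is abelian).
|G/H| = |G| / |H| = 27 / 27 = 1

|G/H| = 1


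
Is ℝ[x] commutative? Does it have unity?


Polynomial ring over ℝ (an integral domain) is a commutative integral domain with unity 1
Commutative: Yes
Integral domain: Yes
Has unity: Yes

ℝ[x]: Commutative=Yes, Unity=Yes


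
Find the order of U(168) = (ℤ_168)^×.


U(n) is the group of units mod n; |U(n)| = φ(n)
|U(168)| = φ(168) = 48

|U(168) = (ℤ_168)^×| = 48


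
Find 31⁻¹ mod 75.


Use the extended Euclidean algorithm to write 1 = 31·s + 75·t; then s mod 75 is the inverse.
Euclidean algorithm:
  31 = 0·75 + 31
  75 = 2·31 + 13
  31 = 2·13 + 5
  13 = 2·5 + 3
  5 = 1·3 + 2
  3 = 1·2 + 1
  2 = 2·1 + 0
gcd(31,75) = 1
Back-substitution gives: 31·(-29) + 75·(12) = 1
So 31⁻¹ ≡ -29 ≡ 46 (mod 75)
Check: 31 × 46 = 1426 ≡ 1 (mod 75) ✓

31⁻¹ ≡ 46 (mod 75)


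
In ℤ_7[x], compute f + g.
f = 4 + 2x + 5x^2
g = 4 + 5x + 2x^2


Add coefficients mod 7:
x^0: 4 + 4 = 1 (mod 7)
x^1: 2 + 5 = 0 (mod 7)
x^2: 5 + 2 = 0 (mod 7)
Result: 1

f + g = 1


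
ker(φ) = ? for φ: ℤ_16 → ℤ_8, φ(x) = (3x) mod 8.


Kernel = preimage of identity
ker(φ) = {x ∈ ℤ_16 : 3x ≡ 0 (mod 8)}. Since 8 | 16, φ is well-defined. The kernel is the cyclic subgroup ⟨8⟩ of ℤ_16 (order 2), i.e. {0, 8}

ker(φ) = {0, 8}


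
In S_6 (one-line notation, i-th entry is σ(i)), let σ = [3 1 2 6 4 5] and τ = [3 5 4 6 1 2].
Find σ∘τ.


σ∘τ: apply τ first, then σ
1 →τ 3 →σ 2
2 →τ 5 →σ 4
3 →τ 4 →σ 6
4 →τ 6 →σ 5
5 →τ 1 →σ 3
6 →τ 2 →σ 1

σ∘τ = [2 4 6 5 3 1]


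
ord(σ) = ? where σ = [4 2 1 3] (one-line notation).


Cycle decomposition: (1 4 3)
Cycle lengths: 3
Order = lcm(3) = 3

ord(σ) = 3


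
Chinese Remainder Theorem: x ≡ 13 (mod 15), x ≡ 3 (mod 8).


m₁ = 15, m₂ = 8, gcd = 1, so CRT applies. M = m₁·m₂ = 120
Let M₁ = M/m₁ = 8, M₂ = M/m₂ = 15
Find y₁ ≡ M₁⁻¹ (mod m₁): 8⁻¹ ≡ 2 (mod 15)
Find y₂ ≡ M₂⁻¹ (mod m₂): 15⁻¹ ≡ 7 (mod 8)
x = a₁·M₁·y₁ + a₂·M₂·y₂ = 13·8·2 + 3·15·7 = 523
Reduce mod 120: x ≡ 43
Check: 43 mod 15 = 13 ✓, 43 mod 8 = 3 ✓

x ≡ 43 (mod 120)


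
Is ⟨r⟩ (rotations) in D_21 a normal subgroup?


H = ⟨r⟩ (rotations) in D_21
The rotation subgroup ⟨r⟩ has index 2 in D_21, so it is normal

Yes, normal subgroup


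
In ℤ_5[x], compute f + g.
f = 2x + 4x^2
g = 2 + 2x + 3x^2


Add coefficients mod 5:
x^0: 0 + 2 = 2 (mod 5)
x^1: 2 + 2 = 4 (mod 5)
x^2: 4 + 3 = 2 (mod 5)
Result: 2 + 4x + 2x^2

f + g = 2 + 4x + 2x^2


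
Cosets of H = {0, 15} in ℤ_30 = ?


H = {0, 15}, |H| = 2
Number of cosets = |G|/|H| = 30/2 = 15
0 + H = {0, 15}
1 + H = {1, 16}
2 + H = {2, 17}
3 + H = {3, 18}
4 + H = {4, 19}
5 + H = {5, 20}
6 + H = {6, 21}
7 + H = {7, 22}
8 + H = {8, 23}
9 + H = {9, 24}
10 + H = {10, 25}
11 + H = {11, 26}
12 + H = {12, 27}
13 + H = {13, 28}
14 + H = {14, 29}

Cosets: 0+H={0,15}; 1+H={1,16}; 2+H={2,17}; 3+H={3,18}; 4+H={4,19}; 5+H={5,20}; 6+H={6,21}; 7+H={7,22}; 8+H={8,23}; 9+H={9,24}; 10+H={10,25}; 11+H={11,26}; 12+H={12,27}; 13+H={13,28}; 14+H={14,29}


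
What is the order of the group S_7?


|S_n| = n! (number of permutations of n symbols)
|S_7| = 7! = 5040

|S_7| = 5040


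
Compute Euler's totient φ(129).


Factor n: 129 = 3 × 43
φ(n) = n · ∏(1 - 1/p) over distinct primes p | n
φ(129) = 129 · (1 - 1/3) · (1 - 1/43) = 84

φ(129) = 84


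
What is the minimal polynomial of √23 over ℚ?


√23 satisfies x² - 23 = 0, irreducible over ℚ since 23 is squarefree

Minimal polynomial: x² - 23


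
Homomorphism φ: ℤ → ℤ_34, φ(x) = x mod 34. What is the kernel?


Kernel = preimage of identity
ker(φ) = {x ∈ ℤ : x ≡ 0 (mod 34)} = 34ℤ = {0, ±34, ±68, ...}

ker(φ) = 34ℤ


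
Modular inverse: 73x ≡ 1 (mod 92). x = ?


Use the extended Euclidean algorithm to write 1 = 73·s + 92·t; then s mod 92 is the inverse.
Euclidean algorithm:
  73 = 0·92 + 73
  92 = 1·73 + 19
  73 = 3·19 + 16
  19 = 1·16 + 3
  16 = 5·3 + 1
  3 = 3·1 + 0
gcd(73,92) = 1
Back-substitution gives: 73·(29) + 92·(-23) = 1
So 73⁻¹ ≡ 29 ≡ 29 (mod 92)
Check: 73 × 29 = 2117 ≡ 1 (mod 92) ✓

73⁻¹ ≡ 29 (mod 92)


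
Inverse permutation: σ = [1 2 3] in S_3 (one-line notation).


To find σ⁻¹, swap domain and range:
σ(1) = 1 → σ⁻¹(1) = 1
σ(2) = 2 → σ⁻¹(2) = 2
σ(3) = 3 → σ⁻¹(3) = 3

σ⁻¹ = [1 2 3]


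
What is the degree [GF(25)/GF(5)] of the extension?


GF(25) = GF(5^2), so the extension degree is 2

[GF(25)/GF(5)] = 2


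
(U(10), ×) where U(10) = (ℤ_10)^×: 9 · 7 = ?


Operation: multiplication mod 10
9 · 7 = (a × b) mod 10 with a = 9, b = 7

9 · 7 = 3


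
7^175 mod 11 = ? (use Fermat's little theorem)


Fermat's little theorem: if p is prime and gcd(a,p)=1, then a^(p-1) ≡ 1 (mod p)
p = 11 is prime, gcd(7,11) = 1
Reduce exponent: 175 mod 10 = 5
So 7^175 ≡ 7^5 (mod 11)
7^5 mod 11 = 10

7^175 ≡ 10 (mod 11)


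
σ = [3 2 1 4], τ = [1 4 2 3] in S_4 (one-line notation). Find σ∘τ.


σ∘τ: apply τ first, then σ
1 →τ 1 →σ 3
2 →τ 4 →σ 4
3 →τ 2 →σ 2
4 →τ 3 →σ 1

σ∘τ = [3 4 2 1]


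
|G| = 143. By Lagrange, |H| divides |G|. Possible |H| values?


Lagrange's theorem: |H| divides |G|
|G| = 143
Divisors of 143: 1, 11, 13, 143

Possible subgroup orders: {1, 11, 13, 143}


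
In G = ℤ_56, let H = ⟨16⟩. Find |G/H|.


|⟨16⟩| = n / gcd(16, 56) = 56 / 8 = 7
H is normal (ℤ_56 is abelian).
|G/H| = |G| / |H| = 56 / 7 = 8

|G/H| = 8


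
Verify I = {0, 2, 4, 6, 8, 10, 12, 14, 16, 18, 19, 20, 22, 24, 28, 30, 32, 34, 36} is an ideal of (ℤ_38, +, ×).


Check ideal conditions for I = {0, 2, 4, 6, 8, 10, 12, 14, 16, 18, 19, 20, 22, 24, 28, 30, 32, 34, 36} in ℤ_38:
(1) I is an additive subgroup? No
(2) For r ∈ ℤ_38 and a ∈ I: r·a ∈ I? No  [counterexample: r=2, a=32, r·a mod 38 = 26 ∉ I]

No, I is not an ideal of ℤ_38


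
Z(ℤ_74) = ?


Z(G) = {g ∈ G | gx = xg for all x ∈ G}
ℤ_74 is abelian, so Z(G) = G

Z(ℤ_74) = ℤ_74


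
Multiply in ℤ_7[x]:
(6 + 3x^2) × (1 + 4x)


Expand and collect like terms; reduce coefficients mod 7:
x^0: 6·1 = 6 ≡ 6 (mod 7)
x^1: 6·4 + 0·1 = 24 ≡ 3 (mod 7)
x^2: 0·4 + 3·1 = 3 ≡ 3 (mod 7)
x^3: 3·4 = 12 ≡ 5 (mod 7)
Result: 6 + 3x + 3x^2 + 5x^3

f · g = 6 + 3x + 3x^2 + 5x^3


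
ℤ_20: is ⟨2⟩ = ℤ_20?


g generates ℤ_n iff gcd(g, n) = 1
gcd(2, 20) = 2
Since gcd = 2 ≠ 1, ⟨2⟩ has order 10 < 20, so 2 is not a generator.

No, 2 does not generate ℤ_20


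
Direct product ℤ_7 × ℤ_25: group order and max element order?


|ℤ_7 × ℤ_25| = 7 × 25 = 175
Max element order = lcm(7,25) = 175
Cyclic? Yes (gcd=1)

|ℤ_7×ℤ_25| = 175, max element order = 175


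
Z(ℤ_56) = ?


Z(G) = {g ∈ G | gx = xg for all x ∈ G}
ℤ_56 is abelian, so Z(G) = G

Z(ℤ_56) = ℤ_56


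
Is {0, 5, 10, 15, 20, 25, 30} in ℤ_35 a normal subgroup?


H = {0, 5, 10, 15, 20, 25, 30} in ℤ_35
ℤ_35 is abelian; every subgroup of an abelian group is normal

Yes, normal subgroup


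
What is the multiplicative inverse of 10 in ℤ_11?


Use the extended Euclidean algorithm to write 1 = 10·s + 11·t; then s mod 11 is the inverse.
Euclidean algorithm:
  10 = 0·11 + 10
  11 = 1·10 + 1
  10 = 10·1 + 0
gcd(10,11) = 1
Back-substitution gives: 10·(-1) + 11·(1) = 1
So 10⁻¹ ≡ -1 ≡ 10 (mod 11)
Check: 10 × 10 = 100 ≡ 1 (mod 11) ✓

10⁻¹ ≡ 10 (mod 11)


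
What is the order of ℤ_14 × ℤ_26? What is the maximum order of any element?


|ℤ_14 × ℤ_26| = 14 × 26 = 364
Max element order = lcm(14,26) = 182
Cyclic? No (gcd=2)

|ℤ_14×ℤ_26| = 364, max element order = 182


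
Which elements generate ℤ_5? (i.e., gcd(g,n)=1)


g generates ℤ_n iff gcd(g,n) = 1
Checking each g ∈ {1,...,4}:
gcd(1,5) = 1
gcd(2,5) = 1
gcd(3,5) = 1
gcd(4,5) = 1
Generators: {1, 2, 3, 4}
Number of generators = φ(5) = 4

Generators of ℤ_5 = {1, 2, 3, 4}


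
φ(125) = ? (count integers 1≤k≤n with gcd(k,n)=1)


Factor n: 125 = 5^3
φ(n) = n · ∏(1 - 1/p) over distinct primes p | n
φ(125) = 125 · (1 - 1/5) = 100

φ(125) = 100


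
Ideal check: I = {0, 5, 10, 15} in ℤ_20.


Check ideal conditions for I = {0, 5, 10, 15} in ℤ_20:
(1) I is an additive subgroup? Yes
(2) For r ∈ ℤ_20 and a ∈ I: r·a ∈ I? Yes

Yes, I is an ideal of ℤ_20


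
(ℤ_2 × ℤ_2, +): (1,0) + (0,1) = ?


Operation: componentwise addition mod (2, 2)
(1,0) + (0,1) = ((a₁+b₁) mod 2, (a₂+b₂) mod 2) with a = (1,0), b = (0,1)

(1,0) + (0,1) = (1,1)


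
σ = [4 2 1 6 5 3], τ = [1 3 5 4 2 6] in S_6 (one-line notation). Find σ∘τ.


σ∘τ: apply τ first, then σ
1 →τ 1 →σ 4
2 →τ 3 →σ 1
3 →τ 5 →σ 5
4 →τ 4 →σ 6
5 →τ 2 →σ 2
6 →τ 6 →σ 3

σ∘τ = [4 1 5 6 2 3]


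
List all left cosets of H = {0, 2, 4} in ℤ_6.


H = {0, 2, 4}, |H| = 3
Number of cosets = |G|/|H| = 6/3 = 2
0 + H = {0, 2, 4}
1 + H = {1, 3, 5}

Cosets: 0+H={0,2,4}; 1+H={1,3,5}


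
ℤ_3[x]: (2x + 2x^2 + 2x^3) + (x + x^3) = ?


Add coefficients mod 3:
x^0: 0 + 0 = 0 (mod 3)
x^1: 2 + 1 = 0 (mod 3)
x^2: 2 + 0 = 2 (mod 3)
x^3: 2 + 1 = 0 (mod 3)
Result: 2x^2

f + g = 2x^2


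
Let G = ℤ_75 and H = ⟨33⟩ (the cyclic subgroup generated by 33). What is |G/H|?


|⟨33⟩| = n / gcd(33, 75) = 75 / 3 = 25
H is normal (ℤ_75 is abelian).
|G/H| = |G| / |H| = 75 / 25 = 3

|G/H| = 3
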